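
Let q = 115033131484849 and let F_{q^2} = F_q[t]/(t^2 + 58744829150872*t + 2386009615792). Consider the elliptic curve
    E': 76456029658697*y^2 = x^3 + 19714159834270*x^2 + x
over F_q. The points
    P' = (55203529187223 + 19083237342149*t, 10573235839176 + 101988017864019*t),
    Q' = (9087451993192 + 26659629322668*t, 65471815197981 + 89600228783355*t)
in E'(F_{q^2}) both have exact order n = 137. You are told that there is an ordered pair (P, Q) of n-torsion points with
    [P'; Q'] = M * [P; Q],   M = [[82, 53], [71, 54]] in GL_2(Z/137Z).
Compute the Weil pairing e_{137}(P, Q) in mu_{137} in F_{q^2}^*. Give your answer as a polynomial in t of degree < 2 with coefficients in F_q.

Since e_{137}(P,P)=e_{137}(Q,Q)=1 and e_{137}(Q,P)=e_{137}(P,Q)^{-1}, expanding e_{137}(82*P + 53*Q,71*P + 54*Q) leaves e(P,Q)^det(M).
82*54 - 53*71 = 665; reduced mod 137: det = 117, inverse 89.
(x,y)|->(47102736227372x+6463335074213,47102736227372y) sends E' to y^2=x^3+54152517810822*x+17546747668214.
8-bit Miller (10001001) on E'/F_{115033131484849} with a'=54152517810822, b'=17546747668214: accumulate tangent/chord ratios at Q'+S and P'+S'.
The quotient is 69352449189576 + 67480635385174*t.
Finally e_{137}(P,Q) = 72602117837828 + 103142235918091*t.

72602117837828 + 103142235918091*t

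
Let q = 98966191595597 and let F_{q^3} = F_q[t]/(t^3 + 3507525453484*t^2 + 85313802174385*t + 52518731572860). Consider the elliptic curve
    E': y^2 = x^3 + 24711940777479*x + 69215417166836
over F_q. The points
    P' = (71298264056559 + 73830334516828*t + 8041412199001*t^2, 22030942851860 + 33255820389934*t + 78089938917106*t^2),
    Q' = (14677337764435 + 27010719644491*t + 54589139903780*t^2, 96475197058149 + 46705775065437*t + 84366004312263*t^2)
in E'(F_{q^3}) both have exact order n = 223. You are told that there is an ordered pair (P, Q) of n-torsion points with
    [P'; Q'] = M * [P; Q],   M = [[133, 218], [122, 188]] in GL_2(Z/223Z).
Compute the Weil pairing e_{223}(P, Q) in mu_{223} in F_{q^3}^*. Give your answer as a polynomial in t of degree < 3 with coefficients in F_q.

Alternating bilinearity on E[223] (values in mu_{223} in F_{98966191595597^3}) gives e(P',Q') = e(P,Q)^det(M).
So e_{223}(P,Q) = e_{223}(P',Q')^{187}, since 192*187 = 1 mod 223.
Double-and-add over 11011111: 8-1 doublings, 7-1 additions; each step l_{T,T}/v_{2T} or l_{T,P'}/v at Q'+S for random S.
Miller gives e_{223}(P',Q') = 11244313591490 + 94073541448765*t + 11855953517835*t^2 in F_{98966191595597^3}.
(11244313591490 + 94073541448765*t + 11855953517835*t^2)^{187} mod (98966191595597,f) = 3326737716461 + 88310614576319*t + 25900301347769*t^2.

3326737716461 + 88310614576319*t + 25900301347769*t^2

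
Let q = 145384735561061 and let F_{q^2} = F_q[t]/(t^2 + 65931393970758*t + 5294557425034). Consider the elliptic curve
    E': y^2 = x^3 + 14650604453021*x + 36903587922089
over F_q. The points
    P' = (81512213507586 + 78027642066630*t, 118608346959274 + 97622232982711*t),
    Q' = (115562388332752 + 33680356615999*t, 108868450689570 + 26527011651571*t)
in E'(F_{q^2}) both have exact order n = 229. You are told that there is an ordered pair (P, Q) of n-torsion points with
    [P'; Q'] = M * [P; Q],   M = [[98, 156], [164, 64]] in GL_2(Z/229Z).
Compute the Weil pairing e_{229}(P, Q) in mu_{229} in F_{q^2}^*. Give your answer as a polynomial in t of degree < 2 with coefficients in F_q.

Under M = [[98,156],[164,64]] in GL_2(Z/229), e_{229}(P',Q') = e_{229}(P,Q)^(98*64-156*164 mod 229).
Inverting 153 mod 229: 3. Thus e_{229}(P,Q) = e(P',Q')^{3}.
Run Miller on y^2=x^3+14650604453021*x+36903587922089 over F_{145384735561061}: ladder 11100101 (8 bits); e = f_P(D_Q)/f_Q(D_P).
e_{229}(P',Q') = 123153564208375 + 39803885820419*t.
Hence e(P,Q) = 114629266807607 + 101003989950903*t in F_{145384735561061^2}^*.

114629266807607 + 101003989950903*t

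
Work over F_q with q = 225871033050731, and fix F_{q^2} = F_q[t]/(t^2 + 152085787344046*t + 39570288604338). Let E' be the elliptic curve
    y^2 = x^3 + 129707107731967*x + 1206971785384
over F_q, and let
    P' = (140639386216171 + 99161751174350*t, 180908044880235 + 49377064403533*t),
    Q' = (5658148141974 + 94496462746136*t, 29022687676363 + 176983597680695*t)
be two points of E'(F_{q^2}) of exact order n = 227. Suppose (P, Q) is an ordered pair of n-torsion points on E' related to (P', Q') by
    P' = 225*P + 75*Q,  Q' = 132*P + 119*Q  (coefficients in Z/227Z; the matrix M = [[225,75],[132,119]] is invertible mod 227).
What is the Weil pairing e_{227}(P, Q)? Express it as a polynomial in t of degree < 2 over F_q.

165695597032095 + 138996562907957*t

The 227-Weil pairing on E[227] over F_{225871033050731} is alternating-bilinear: e_{227}(P',Q') = e_{227}(P,Q)^det(M).
Hence e(P,Q) = e(P',Q')^{171} where 171 = 77^{-1} mod 227.
Double-and-add over 11100011: 8-1 doublings, 5-1 additions; each step l_{T,T}/v_{2T} or l_{T,P'}/v at Q'+S for random S.
So e_{227}(P',Q') = 954130305639 + 194681511577953*t.
Finally e_{227}(P,Q) = 165695597032095 + 138996562907957*t.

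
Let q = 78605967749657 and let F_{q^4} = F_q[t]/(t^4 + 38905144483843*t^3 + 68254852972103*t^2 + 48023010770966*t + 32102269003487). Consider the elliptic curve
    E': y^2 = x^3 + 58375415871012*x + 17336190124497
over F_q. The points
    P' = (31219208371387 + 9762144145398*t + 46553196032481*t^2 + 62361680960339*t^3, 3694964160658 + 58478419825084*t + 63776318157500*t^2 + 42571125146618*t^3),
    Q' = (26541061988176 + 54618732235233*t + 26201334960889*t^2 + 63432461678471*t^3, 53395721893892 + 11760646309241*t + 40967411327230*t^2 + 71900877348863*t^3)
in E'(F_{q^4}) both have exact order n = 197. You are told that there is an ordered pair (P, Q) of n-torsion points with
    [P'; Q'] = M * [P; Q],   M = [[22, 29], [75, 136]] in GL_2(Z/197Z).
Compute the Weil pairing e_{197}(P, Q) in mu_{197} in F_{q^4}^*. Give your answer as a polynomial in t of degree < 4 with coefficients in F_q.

e_{197} is bilinear + alternating on E[197], so e_{197}(22*P + 29*Q, 75*P + 136*Q) = e_{197}(P,Q)^(22*136-29*75).
Inverting 29 mod 197: 34. Thus e_{197}(P,Q) = e(P',Q')^{34}.
n = 197 = (11000101)_2 (8 bits, wt 4); accumulate f_{197,P'}(Q'+S)/f_{197,P'}(S) along the 7-step ladder.
e_{197}(P',Q') = 6043431891977 + 28980918725433*t + 3262531963893*t^2 + 2567343923949*t^3.
(6043431891977 + 28980918725433*t + 3262531963893*t^2 + 2567343923949*t^3)^{34} mod (78605967749657,f) = 20460000473066 + 43091538510562*t + 23359607520365*t^2 + 32874764394054*t^3.

20460000473066 + 43091538510562*t + 23359607520365*t^2 + 32874764394054*t^3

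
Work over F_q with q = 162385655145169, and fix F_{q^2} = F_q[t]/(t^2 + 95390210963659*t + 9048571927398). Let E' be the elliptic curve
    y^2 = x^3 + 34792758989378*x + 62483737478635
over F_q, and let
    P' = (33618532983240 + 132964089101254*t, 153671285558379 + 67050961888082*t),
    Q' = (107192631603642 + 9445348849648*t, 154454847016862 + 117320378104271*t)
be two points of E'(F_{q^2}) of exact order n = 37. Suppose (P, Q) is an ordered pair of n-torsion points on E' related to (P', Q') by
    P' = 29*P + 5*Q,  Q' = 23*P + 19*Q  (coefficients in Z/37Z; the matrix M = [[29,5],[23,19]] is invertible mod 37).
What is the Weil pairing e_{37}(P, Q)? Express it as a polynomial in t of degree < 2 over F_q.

124321390139076 + 50620112950989*t

The 37-Weil pairing on E[37] over F_{162385655145169} is alternating-bilinear: e_{37}(P',Q') = e_{37}(P,Q)^det(M).
So e_{37}(P,Q) = e_{37}(P',Q')^{23}, since 29*23 = 1 mod 37.
6-bit Miller (100101) on E'/F_{162385655145169} with a'=34792758989378, b'=62483737478635: accumulate tangent/chord ratios at Q'+S and P'+S'.
So e_{37}(P',Q') = 143490861764119 + 107228080947976*t.
(143490861764119 + 107228080947976*t)^{23} mod (162385655145169,f) = 124321390139076 + 50620112950989*t.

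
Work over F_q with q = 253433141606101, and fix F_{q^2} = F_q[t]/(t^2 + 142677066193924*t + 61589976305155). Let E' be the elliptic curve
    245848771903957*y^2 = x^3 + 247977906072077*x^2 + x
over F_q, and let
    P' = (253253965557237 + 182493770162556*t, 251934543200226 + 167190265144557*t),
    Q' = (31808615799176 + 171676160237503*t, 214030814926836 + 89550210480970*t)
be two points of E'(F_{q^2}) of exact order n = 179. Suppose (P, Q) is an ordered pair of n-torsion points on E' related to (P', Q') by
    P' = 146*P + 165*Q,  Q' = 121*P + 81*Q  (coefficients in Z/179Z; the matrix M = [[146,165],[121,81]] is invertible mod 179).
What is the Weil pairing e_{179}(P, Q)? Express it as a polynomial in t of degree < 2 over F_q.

59712823989093 + 197305863497624*t

e_{179}(aP+bQ,cP+dQ) = e_{179}(P,Q)^(ad-bc); with (a,b,c,d)=(146,165,121,81) this gives the det-179 law.
Inverting 95 mod 179: 49. Thus e_{179}(P,Q) = e(P',Q')^{49}.
Undo Montgomery via alpha=232586633511203, beta=38040682027822: (a',b')=(15160303249662,11217144070958) over F_{253433141606101}.
Build f_{179,P'} and f_{179,Q'} via the 8-bit ladder of 179=10110011_2; evaluate at shifted divisors; quotient in F_{253433141606101^2}.
The quotient is 171877680308755 + 249124647282162*t.
e_{179}(P,Q) = (171877680308755 + 249124647282162*t)^{49} = 59712823989093 + 197305863497624*t.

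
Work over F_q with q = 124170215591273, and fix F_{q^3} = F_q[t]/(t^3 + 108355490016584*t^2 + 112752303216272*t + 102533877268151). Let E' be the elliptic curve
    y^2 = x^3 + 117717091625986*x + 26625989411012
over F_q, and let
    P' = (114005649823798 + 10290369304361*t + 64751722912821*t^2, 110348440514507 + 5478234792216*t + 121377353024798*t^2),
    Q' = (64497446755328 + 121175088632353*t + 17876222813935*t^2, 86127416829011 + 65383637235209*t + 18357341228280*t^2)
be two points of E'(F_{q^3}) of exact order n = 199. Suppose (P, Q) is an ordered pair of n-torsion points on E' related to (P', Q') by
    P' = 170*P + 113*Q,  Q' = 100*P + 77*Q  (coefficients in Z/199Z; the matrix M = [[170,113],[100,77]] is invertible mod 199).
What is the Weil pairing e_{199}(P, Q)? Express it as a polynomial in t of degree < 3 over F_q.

121950146359460 + 95722928807911*t + 104022454188828*t^2

The 199-Weil pairing on E[199] over F_{124170215591273} is alternating-bilinear: e_{199}(P',Q') = e_{199}(P,Q)^det(M).
Hence e(P,Q) = e(P',Q')^{198} where 198 = 198^{-1} mod 199.
Double-and-add over 11000111: 8-1 doublings, 5-1 additions; each step l_{T,T}/v_{2T} or l_{T,P'}/v at Q'+S for random S.
So e_{199}(P',Q') = 112005919370937 + 71520807914651*t + 61691041679953*t^2.
Thus e_{199}(P,Q) = 121950146359460 + 95722928807911*t + 104022454188828*t^2.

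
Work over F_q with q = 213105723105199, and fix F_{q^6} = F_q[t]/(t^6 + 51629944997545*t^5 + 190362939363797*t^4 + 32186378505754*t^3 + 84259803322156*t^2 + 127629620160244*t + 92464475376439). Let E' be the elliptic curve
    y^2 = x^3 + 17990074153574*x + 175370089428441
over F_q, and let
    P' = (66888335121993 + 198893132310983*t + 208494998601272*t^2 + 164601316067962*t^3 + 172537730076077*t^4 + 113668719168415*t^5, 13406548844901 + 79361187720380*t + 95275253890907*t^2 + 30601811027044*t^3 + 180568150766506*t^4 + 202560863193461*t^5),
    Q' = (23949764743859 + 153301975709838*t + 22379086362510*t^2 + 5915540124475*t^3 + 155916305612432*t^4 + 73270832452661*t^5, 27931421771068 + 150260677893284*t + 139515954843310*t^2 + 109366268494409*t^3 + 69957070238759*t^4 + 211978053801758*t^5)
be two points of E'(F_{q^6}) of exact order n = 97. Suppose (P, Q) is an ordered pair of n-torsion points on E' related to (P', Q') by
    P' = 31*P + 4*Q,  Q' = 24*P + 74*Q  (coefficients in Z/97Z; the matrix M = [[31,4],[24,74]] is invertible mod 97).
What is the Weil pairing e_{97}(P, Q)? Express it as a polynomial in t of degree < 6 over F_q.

70143209687315 + 71685147424310*t + 99163516626618*t^2 + 190544289964599*t^3 + 148443377972437*t^4 + 66930850066295*t^5

The 97-Weil pairing on E[97] over F_{213105723105199} is alternating-bilinear: e_{97}(P',Q') = e_{97}(P,Q)^det(M).
Inverting 64 mod 97: 47. Thus e_{97}(P,Q) = e(P',Q')^{47}.
n = 97 = (1100001)_2 (7 bits, wt 3); accumulate f_{97,P'}(Q'+S)/f_{97,P'}(S) along the 6-step ladder.
The quotient is 95333467554495 + 122462690773039*t + 171737773108430*t^2 + 158274138248368*t^3 + 198640665310342*t^4 + 133499677648310*t^5.
Finally e_{97}(P,Q) = 70143209687315 + 71685147424310*t + 99163516626618*t^2 + 190544289964599*t^3 + 148443377972437*t^4 + 66930850066295*t^5.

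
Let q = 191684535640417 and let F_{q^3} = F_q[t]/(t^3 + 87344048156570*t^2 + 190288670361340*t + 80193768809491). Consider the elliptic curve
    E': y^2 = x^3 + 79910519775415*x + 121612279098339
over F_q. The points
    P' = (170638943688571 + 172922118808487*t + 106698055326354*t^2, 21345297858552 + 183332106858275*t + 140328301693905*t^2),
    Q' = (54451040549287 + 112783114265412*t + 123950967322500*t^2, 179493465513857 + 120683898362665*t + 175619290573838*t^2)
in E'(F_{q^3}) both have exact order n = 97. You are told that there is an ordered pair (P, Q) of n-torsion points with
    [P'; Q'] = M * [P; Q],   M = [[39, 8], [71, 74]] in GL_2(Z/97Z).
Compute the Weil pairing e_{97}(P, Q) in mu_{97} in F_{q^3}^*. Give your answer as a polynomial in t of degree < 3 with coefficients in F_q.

146396449707420 + 111340843278814*t + 126532054541063*t^2

The 97-Weil pairing on E[97] over F_{191684535640417} is alternating-bilinear: e_{97}(P',Q') = e_{97}(P,Q)^det(M).
det M = 39*74 - 8*71 = 2318 = 87 (mod 97); 87^{-1} = 29 (mod 97).
Run Miller on y^2=x^3+79910519775415*x+121612279098339 over F_{191684535640417}: ladder 1100001 (7 bits); e = f_P(D_Q)/f_Q(D_P).
Result: e(P',Q') = 183275584092299 + 52673681867437*t + 81834897225163*t^2.
Raise to 29: e(P,Q) = 146396449707420 + 111340843278814*t + 126532054541063*t^2 in mu_{97}.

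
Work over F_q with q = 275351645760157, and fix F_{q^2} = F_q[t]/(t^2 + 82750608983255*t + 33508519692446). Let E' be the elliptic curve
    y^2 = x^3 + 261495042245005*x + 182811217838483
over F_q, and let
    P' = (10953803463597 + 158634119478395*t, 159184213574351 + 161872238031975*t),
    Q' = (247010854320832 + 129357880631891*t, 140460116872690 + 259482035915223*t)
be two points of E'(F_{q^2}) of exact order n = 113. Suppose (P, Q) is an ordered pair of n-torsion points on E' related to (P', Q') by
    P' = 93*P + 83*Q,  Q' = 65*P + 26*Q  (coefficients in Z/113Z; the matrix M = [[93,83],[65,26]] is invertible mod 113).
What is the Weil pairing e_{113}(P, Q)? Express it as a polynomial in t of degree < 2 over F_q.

257274504613331 + 86199316509802*t

Alternating bilinearity on E[113] (values in mu_{113} in F_{275351645760157^2}) gives e(P',Q') = e(P,Q)^det(M).
So e_{113}(P,Q) = e_{113}(P',Q')^{84}, since 74*84 = 1 mod 113.
Run Miller on y^2=x^3+261495042245005*x+182811217838483 over F_{275351645760157}: ladder 1110001 (7 bits); e = f_P(D_Q)/f_Q(D_P).
e_{113}(P',Q') = 136674119728428 + 105950687778753*t.
Raise to 84: e(P,Q) = 257274504613331 + 86199316509802*t in mu_{113}.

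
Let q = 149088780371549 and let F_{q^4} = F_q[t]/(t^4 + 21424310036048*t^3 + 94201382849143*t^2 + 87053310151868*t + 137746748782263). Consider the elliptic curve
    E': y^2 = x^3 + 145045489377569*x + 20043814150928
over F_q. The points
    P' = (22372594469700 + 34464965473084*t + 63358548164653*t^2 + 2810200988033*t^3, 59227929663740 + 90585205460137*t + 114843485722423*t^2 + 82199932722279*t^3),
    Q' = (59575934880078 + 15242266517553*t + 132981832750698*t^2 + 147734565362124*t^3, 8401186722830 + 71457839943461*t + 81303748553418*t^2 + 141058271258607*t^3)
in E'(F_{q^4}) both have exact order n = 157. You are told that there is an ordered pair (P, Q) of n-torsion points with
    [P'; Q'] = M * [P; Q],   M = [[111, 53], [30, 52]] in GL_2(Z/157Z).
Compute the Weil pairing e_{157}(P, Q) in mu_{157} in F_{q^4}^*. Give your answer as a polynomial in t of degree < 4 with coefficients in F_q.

Alternating bilinearity on E[157] (values in mu_{157} in F_{149088780371549^4}) gives e(P',Q') = e(P,Q)^det(M).
So e_{157}(P,Q) = e_{157}(P',Q')^{11}, since 100*11 = 1 mod 157.
Build f_{157,P'} and f_{157,Q'} via the 8-bit ladder of 157=10011101_2; evaluate at shifted divisors; quotient in F_{149088780371549^4}.
So e_{157}(P',Q') = 125610963534367 + 58155217039636*t + 23753633699437*t^2 + 113709825353777*t^3.
Thus e_{157}(P,Q) = 140849972054109 + 135727738410663*t + 40212138831826*t^2 + 124970682910942*t^3.

140849972054109 + 135727738410663*t + 40212138831826*t^2 + 124970682910942*t^3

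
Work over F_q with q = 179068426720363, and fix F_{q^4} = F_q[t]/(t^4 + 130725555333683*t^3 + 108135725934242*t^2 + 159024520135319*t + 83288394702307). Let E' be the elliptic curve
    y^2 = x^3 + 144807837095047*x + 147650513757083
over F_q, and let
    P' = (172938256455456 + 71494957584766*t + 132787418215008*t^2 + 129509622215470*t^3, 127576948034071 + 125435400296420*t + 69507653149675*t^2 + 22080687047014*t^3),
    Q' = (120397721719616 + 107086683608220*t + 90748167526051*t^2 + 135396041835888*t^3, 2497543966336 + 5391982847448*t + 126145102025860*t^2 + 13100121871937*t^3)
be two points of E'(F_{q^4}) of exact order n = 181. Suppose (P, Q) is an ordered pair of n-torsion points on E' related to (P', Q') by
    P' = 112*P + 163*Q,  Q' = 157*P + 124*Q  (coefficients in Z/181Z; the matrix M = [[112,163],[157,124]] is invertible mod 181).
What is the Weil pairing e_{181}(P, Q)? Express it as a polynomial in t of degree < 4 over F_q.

176635989675956 + 149805342840638*t + 139860109989469*t^2 + 146144191791883*t^3

e_{181}(aP+bQ,cP+dQ) = e_{181}(P,Q)^(ad-bc); with (a,b,c,d)=(112,163,157,124) this gives the det-181 law.
112*124 - 163*157 = -11703; reduced mod 181: det = 62, inverse 73.
n = 181 = (10110101)_2 (8 bits, wt 5); accumulate f_{181,P'}(Q'+S)/f_{181,P'}(S) along the 7-step ladder.
f_P(D_Q)/f_Q(D_P) = 52588701503767 + 94526228829046*t + 105810252415271*t^2 + 22793236652298*t^3.
Raise to 73: e(P,Q) = 176635989675956 + 149805342840638*t + 139860109989469*t^2 + 146144191791883*t^3 in mu_{181}.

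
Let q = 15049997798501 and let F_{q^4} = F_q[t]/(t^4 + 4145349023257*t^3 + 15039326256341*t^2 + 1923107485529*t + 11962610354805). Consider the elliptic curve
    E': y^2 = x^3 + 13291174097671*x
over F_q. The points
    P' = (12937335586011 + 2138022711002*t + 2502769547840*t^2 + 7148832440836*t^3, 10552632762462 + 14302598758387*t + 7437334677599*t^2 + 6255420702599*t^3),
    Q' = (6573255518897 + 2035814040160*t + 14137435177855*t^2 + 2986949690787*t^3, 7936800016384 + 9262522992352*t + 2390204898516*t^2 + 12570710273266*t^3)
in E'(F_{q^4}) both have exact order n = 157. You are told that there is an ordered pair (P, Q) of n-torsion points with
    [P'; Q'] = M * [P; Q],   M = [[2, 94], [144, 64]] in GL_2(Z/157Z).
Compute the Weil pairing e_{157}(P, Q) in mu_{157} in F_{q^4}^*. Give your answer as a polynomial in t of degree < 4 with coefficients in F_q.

13305229854666 + 1808160463440*t + 10881162181314*t^2 + 7342986873299*t^3

Under M = [[2,94],[144,64]] in GL_2(Z/157), e_{157}(P',Q') = e_{157}(P,Q)^(2*64-94*144 mod 157).
2*64 - 94*144 = -13408; reduced mod 157: det = 94, inverse 152.
Double-and-add over 10011101: 8-1 doublings, 5-1 additions; each step l_{T,T}/v_{2T} or l_{T,P'}/v at Q'+S for random S.
Miller gives e_{157}(P',Q') = 13679613676300 + 1675060196912*t + 8433703111139*t^2 + 2711033637170*t^3 in F_{15049997798501^4}.
Raise to 152: e(P,Q) = 13305229854666 + 1808160463440*t + 10881162181314*t^2 + 7342986873299*t^3 in mu_{157}.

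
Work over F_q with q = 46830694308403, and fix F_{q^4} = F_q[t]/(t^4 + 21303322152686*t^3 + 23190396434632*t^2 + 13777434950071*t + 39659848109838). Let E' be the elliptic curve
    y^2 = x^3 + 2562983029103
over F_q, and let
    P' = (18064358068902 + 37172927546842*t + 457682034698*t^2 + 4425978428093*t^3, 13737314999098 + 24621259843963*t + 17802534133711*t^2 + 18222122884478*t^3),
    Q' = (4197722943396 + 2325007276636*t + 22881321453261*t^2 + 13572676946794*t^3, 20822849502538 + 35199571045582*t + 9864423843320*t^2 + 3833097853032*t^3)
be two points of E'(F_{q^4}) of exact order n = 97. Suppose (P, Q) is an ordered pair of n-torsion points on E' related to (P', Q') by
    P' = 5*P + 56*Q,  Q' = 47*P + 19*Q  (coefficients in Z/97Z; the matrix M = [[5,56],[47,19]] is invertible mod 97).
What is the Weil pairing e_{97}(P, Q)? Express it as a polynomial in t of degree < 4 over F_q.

25145444327929 + 43934247961623*t + 9333791502494*t^2 + 11428902918193*t^3

Under M = [[5,56],[47,19]] in GL_2(Z/97), e_{97}(P',Q') = e_{97}(P,Q)^(5*19-56*47 mod 97).
Hence e(P,Q) = e(P',Q')^{84} where 84 = 82^{-1} mod 97.
Build f_{97,P'} and f_{97,Q'} via the 7-bit ladder of 97=1100001_2; evaluate at shifted divisors; quotient in F_{46830694308403^4}.
So e_{97}(P',Q') = 29707727849981 + 33232058239649*t + 16207598226553*t^2 + 34999426155862*t^3.
Hence e(P,Q) = 25145444327929 + 43934247961623*t + 9333791502494*t^2 + 11428902918193*t^3 in F_{46830694308403^4}^*.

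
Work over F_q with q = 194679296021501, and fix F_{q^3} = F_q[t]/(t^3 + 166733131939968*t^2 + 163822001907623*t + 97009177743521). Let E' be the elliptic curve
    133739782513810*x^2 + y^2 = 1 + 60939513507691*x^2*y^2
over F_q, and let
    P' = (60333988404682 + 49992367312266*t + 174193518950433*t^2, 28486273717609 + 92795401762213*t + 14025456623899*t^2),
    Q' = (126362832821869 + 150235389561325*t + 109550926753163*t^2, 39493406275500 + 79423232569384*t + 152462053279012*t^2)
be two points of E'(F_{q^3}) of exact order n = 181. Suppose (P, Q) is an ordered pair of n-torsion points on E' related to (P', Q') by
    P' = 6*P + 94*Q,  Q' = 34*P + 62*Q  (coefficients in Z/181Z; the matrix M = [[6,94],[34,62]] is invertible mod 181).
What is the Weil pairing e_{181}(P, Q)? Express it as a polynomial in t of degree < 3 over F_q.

Alternating bilinearity on E[181] (values in mu_{181} in F_{194679296021501^3}) gives e(P',Q') = e(P,Q)^det(M).
Inverting 72 mod 181: 88. Thus e_{181}(P,Q) = e(P',Q')^{88}.
Edwards a_E,d_E -> Montgomery A=0,B=41379149823785 -> Weierstrass 45330064516769,0 via alpha=0,beta=66869891256905.
n = 181 = (10110101)_2 (8 bits, wt 5); accumulate f_{181,P'}(Q'+S)/f_{181,P'}(S) along the 7-step ladder.
So e_{181}(P',Q') = 122379054505060 + 47648063343397*t + 37802028746247*t^2.
Finally e_{181}(P,Q) = 150372556369152 + 20459851895586*t + 7957241611169*t^2.

150372556369152 + 20459851895586*t + 7957241611169*t^2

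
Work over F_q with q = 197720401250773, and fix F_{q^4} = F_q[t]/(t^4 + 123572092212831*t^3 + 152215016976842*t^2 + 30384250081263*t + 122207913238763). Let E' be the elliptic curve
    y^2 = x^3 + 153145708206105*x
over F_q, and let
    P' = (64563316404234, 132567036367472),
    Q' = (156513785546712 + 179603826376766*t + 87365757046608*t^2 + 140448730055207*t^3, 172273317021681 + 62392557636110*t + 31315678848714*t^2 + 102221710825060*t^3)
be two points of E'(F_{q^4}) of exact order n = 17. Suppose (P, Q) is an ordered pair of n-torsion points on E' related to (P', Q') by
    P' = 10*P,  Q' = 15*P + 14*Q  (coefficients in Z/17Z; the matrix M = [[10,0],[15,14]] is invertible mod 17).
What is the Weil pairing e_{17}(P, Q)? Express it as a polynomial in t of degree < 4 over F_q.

17272686727778 + 159779228911444*t + 87785555817974*t^2 + 38252693261593*t^3

The 17-Weil pairing on E[17] over F_{197720401250773} is alternating-bilinear: e_{17}(P',Q') = e_{17}(P,Q)^det(M).
So e_{17}(P,Q) = e_{17}(P',Q')^{13}, since 4*13 = 1 mod 17.
5-bit Miller (10001) on E'/F_{197720401250773} with a'=153145708206105, b'=0: accumulate tangent/chord ratios at Q'+S and P'+S'.
e_{17}(P',Q') = 9757333822347 + 185791364564901*t + 81665184312844*t^2 + 159646166701114*t^3.
e_{17}(P,Q) = (9757333822347 + 185791364564901*t + 81665184312844*t^2 + 159646166701114*t^3)^{13} = 17272686727778 + 159779228911444*t + 87785555817974*t^2 + 38252693261593*t^3.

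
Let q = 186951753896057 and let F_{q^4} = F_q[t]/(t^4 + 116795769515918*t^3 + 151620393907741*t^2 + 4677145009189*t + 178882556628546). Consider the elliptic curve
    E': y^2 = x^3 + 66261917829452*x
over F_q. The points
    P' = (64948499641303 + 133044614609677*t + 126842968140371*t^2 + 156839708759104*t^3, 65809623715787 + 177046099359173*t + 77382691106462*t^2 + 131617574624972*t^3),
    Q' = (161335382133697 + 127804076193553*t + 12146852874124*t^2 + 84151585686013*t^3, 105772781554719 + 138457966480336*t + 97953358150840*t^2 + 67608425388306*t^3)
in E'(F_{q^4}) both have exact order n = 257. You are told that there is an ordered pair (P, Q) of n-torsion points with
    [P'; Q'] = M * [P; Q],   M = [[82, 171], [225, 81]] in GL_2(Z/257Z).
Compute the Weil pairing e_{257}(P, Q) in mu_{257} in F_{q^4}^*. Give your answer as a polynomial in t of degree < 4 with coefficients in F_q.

e_{257} is bilinear + alternating on E[257], so e_{257}(82*P + 171*Q, 225*P + 81*Q) = e_{257}(P,Q)^(82*81-171*225).
So e_{257}(P,Q) = e_{257}(P',Q')^{235}, since 35*235 = 1 mod 257.
Run Miller on y^2=x^3+66261917829452*x over F_{186951753896057}: ladder 100000001 (9 bits); e = f_P(D_Q)/f_Q(D_P).
Result: e(P',Q') = 150560789008196 + 127715740688049*t + 110390381803718*t^2 + 159546682892248*t^3.
Thus e_{257}(P,Q) = 93855776814121 + 112404679117316*t + 114448194479267*t^2 + 151100313860572*t^3.

93855776814121 + 112404679117316*t + 114448194479267*t^2 + 151100313860572*t^3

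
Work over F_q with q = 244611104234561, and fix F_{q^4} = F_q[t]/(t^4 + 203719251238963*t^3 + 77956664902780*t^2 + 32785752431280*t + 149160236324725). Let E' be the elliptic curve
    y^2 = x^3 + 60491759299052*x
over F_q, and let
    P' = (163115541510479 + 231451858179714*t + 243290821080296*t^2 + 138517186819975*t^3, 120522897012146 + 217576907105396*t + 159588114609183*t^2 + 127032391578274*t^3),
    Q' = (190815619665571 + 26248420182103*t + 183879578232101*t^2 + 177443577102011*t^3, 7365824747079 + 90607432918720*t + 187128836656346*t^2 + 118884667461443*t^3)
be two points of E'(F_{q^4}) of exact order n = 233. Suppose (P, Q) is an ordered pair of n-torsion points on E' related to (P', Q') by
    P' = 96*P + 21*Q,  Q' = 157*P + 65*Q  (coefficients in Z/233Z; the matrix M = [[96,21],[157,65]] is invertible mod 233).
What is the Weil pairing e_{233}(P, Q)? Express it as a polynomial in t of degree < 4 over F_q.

e_{233} is bilinear + alternating on E[233], so e_{233}(96*P + 21*Q, 157*P + 65*Q) = e_{233}(P,Q)^(96*65-21*157).
Inverting 147 mod 233: 149. Thus e_{233}(P,Q) = e(P',Q')^{149}.
Run Miller on y^2=x^3+60491759299052*x over F_{244611104234561}: ladder 11101001 (8 bits); e = f_P(D_Q)/f_Q(D_P).
Result: e(P',Q') = 33119609545234 + 212925922044808*t + 64506111069079*t^2 + 205359238583713*t^3.
Raise to 149: e(P,Q) = 30896696874476 + 127442174199136*t + 68701287807955*t^2 + 146010345994184*t^3 in mu_{233}.

30896696874476 + 127442174199136*t + 68701287807955*t^2 + 146010345994184*t^3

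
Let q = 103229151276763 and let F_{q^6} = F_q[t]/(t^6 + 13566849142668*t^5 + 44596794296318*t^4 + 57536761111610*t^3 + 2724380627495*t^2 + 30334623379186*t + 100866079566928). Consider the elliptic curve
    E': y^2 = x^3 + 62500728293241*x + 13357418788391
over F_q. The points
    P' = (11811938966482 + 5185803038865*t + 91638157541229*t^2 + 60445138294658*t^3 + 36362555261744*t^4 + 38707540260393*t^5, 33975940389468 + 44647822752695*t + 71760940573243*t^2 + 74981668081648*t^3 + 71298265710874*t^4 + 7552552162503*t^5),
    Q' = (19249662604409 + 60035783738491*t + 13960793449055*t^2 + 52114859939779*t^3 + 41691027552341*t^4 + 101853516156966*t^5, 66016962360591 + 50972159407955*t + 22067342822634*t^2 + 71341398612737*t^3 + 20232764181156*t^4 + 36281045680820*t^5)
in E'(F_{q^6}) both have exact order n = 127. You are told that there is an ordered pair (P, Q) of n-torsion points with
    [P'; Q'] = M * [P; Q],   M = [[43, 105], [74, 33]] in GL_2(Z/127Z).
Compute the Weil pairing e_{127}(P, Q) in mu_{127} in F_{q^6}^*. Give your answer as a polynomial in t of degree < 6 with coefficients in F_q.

The 127-Weil pairing on E[127] over F_{103229151276763} is alternating-bilinear: e_{127}(P',Q') = e_{127}(P,Q)^det(M).
det M = 43*33 - 105*74 = -6351 = 126 (mod 127); 126^{-1} = 126 (mod 127).
7-bit Miller (1111111) on E'/F_{103229151276763} with a'=62500728293241, b'=13357418788391: accumulate tangent/chord ratios at Q'+S and P'+S'.
The quotient is 90105238882401 + 84138717859125*t + 62971339837279*t^2 + 56518319461424*t^3 + 83522619343163*t^4 + 42541205009573*t^5.
Thus e_{127}(P,Q) = 55344754174048 + 75887249324512*t + 36842119360718*t^2 + 42366409427713*t^3 + 91419681214747*t^4 + 3283730189309*t^5.

55344754174048 + 75887249324512*t + 36842119360718*t^2 + 42366409427713*t^3 + 91419681214747*t^4 + 3283730189309*t^5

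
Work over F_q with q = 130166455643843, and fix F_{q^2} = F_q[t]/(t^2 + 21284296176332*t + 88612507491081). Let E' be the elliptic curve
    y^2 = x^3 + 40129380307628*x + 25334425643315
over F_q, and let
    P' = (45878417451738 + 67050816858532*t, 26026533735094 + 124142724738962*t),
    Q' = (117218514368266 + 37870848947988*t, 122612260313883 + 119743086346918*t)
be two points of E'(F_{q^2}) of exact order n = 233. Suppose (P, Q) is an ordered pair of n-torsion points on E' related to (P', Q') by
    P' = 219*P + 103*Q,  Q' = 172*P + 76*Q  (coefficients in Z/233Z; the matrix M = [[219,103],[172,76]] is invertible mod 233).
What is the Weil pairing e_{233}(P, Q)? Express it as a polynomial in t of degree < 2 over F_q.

26893114456193 + 46015516732708*t

e_{233}(aP+bQ,cP+dQ) = e_{233}(P,Q)^(ad-bc); with (a,b,c,d)=(219,103,172,76) this gives the det-233 law.
Inverting 93 mod 233: 228. Thus e_{233}(P,Q) = e(P',Q')^{228}.
Double-and-add over 11101001: 8-1 doublings, 5-1 additions; each step l_{T,T}/v_{2T} or l_{T,P'}/v at Q'+S for random S.
The quotient is 121609048247966 + 15291060353685*t.
Hence e(P,Q) = 26893114456193 + 46015516732708*t in F_{130166455643843^2}^*.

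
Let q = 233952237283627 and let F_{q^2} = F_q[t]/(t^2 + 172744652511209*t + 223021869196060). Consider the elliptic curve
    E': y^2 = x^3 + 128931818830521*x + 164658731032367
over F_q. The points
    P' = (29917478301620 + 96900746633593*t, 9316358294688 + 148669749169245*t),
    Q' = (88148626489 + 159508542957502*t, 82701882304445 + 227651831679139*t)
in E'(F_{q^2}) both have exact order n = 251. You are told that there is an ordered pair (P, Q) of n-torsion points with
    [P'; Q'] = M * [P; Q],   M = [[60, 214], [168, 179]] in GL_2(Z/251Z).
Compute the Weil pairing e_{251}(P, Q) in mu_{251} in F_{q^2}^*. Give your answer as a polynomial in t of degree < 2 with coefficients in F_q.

Since e_{251}(P,P)=e_{251}(Q,Q)=1 and e_{251}(Q,P)=e_{251}(P,Q)^{-1}, expanding e_{251}(60*P + 214*Q,168*P + 179*Q) leaves e(P,Q)^det(M).
60*179 - 214*168 = -25212; reduced mod 251: det = 139, inverse 186.
Miller loop for e_{251} over F_{233952237283627^2}: bits of 251 = 11111011; 7 double steps + 6 add steps, l/v at each.
Miller gives e_{251}(P',Q') = 198993454359122 + 153364866441653*t in F_{233952237283627^2}.
Thus e_{251}(P,Q) = 67694319073116 + 88949368222142*t.

67694319073116 + 88949368222142*t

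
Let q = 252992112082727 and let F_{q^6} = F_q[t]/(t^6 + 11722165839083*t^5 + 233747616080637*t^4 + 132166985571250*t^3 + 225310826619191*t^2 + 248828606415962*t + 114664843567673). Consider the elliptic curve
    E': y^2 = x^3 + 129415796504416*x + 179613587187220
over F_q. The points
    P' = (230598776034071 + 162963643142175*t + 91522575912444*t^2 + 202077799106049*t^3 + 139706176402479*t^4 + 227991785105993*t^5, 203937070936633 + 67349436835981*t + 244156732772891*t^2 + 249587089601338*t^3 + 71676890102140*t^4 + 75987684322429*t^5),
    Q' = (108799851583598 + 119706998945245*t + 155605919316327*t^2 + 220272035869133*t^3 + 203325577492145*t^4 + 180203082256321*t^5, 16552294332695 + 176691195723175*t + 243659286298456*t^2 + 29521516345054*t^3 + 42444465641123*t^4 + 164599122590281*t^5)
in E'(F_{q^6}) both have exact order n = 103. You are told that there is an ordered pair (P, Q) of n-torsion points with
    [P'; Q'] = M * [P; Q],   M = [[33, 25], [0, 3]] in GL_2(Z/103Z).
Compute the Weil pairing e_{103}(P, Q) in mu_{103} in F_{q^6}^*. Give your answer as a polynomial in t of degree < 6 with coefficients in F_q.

The 103-Weil pairing on E[103] over F_{252992112082727} is alternating-bilinear: e_{103}(P',Q') = e_{103}(P,Q)^det(M).
Hence e(P,Q) = e(P',Q')^{77} where 77 = 99^{-1} mod 103.
7-bit Miller (1100111) on E'/F_{252992112082727} with a'=129415796504416, b'=179613587187220: accumulate tangent/chord ratios at Q'+S and P'+S'.
So e_{103}(P',Q') = 16568206219817 + 3958739251876*t + 65760660605617*t^2 + 24453792363779*t^3 + 163842414291704*t^4 + 236915713380165*t^5.
(16568206219817 + 3958739251876*t + 65760660605617*t^2 + 24453792363779*t^3 + 163842414291704*t^4 + 236915713380165*t^5)^{77} mod (252992112082727,f) = 231507145761488 + 174987862433052*t + 157295842674626*t^2 + 81934472739836*t^3 + 69111674063407*t^4 + 138781267414378*t^5.

231507145761488 + 174987862433052*t + 157295842674626*t^2 + 81934472739836*t^3 + 69111674063407*t^4 + 138781267414378*t^5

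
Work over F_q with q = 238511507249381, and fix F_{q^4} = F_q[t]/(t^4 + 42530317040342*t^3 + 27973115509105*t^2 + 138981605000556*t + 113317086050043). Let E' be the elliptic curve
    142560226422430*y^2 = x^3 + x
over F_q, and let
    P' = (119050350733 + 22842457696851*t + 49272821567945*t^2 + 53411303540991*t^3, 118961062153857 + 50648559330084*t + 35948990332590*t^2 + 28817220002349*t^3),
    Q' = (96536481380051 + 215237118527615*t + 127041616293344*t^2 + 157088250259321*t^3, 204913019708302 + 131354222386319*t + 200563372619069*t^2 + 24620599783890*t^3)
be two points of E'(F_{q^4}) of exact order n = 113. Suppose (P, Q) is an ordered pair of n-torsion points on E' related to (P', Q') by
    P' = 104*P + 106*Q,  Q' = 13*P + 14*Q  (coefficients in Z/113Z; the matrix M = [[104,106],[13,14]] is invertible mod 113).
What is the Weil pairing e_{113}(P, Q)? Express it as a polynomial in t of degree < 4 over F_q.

140645798614884 + 190890656118031*t + 111986155313656*t^2 + 84537504543395*t^3

Under M = [[104,106],[13,14]] in GL_2(Z/113), e_{113}(P',Q') = e_{113}(P,Q)^(104*14-106*13 mod 113).
Inverting 78 mod 113: 71. Thus e_{113}(P,Q) = e(P',Q')^{71}.
(x,y)|->(104157082658265x,104157082658265y) sends E' to y^2=x^3+208472497692019*x.
Miller loop for e_{113} over F_{238511507249381^4}: bits of 113 = 1110001; 6 double steps + 3 add steps, l/v at each.
Result: e(P',Q') = 136005275591288 + 174669134388115*t + 32365940359734*t^2 + 1909385552329*t^3.
(136005275591288 + 174669134388115*t + 32365940359734*t^2 + 1909385552329*t^3)^{71} mod (238511507249381,f) = 140645798614884 + 190890656118031*t + 111986155313656*t^2 + 84537504543395*t^3.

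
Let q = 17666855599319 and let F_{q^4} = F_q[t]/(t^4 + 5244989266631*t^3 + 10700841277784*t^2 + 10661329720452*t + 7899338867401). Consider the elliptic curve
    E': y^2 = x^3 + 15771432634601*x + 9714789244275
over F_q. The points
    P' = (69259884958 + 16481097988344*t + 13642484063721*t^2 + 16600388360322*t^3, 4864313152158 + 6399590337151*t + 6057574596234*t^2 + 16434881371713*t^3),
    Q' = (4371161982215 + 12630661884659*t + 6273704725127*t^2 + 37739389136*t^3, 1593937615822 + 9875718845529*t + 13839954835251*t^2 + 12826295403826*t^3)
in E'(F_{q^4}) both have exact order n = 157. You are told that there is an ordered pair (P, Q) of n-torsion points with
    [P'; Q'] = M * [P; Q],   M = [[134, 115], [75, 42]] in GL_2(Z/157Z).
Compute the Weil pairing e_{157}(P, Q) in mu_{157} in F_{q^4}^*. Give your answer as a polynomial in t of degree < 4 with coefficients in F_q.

Since e_{157}(P,P)=e_{157}(Q,Q)=1 and e_{157}(Q,P)=e_{157}(P,Q)^{-1}, expanding e_{157}(134*P + 115*Q,75*P + 42*Q) leaves e(P,Q)^det(M).
det M = 134*42 - 115*75 = -2997 = 143 (mod 157); 143^{-1} = 56 (mod 157).
Build f_{157,P'} and f_{157,Q'} via the 8-bit ladder of 157=10011101_2; evaluate at shifted divisors; quotient in F_{17666855599319^4}.
So e_{157}(P',Q') = 796056070296 + 1143245871165*t + 9432702098478*t^2 + 17103536365479*t^3.
Raise to 56: e(P,Q) = 1654452626933 + 7116651112616*t + 17634590014583*t^2 + 453266436232*t^3 in mu_{157}.

1654452626933 + 7116651112616*t + 17634590014583*t^2 + 453266436232*t^3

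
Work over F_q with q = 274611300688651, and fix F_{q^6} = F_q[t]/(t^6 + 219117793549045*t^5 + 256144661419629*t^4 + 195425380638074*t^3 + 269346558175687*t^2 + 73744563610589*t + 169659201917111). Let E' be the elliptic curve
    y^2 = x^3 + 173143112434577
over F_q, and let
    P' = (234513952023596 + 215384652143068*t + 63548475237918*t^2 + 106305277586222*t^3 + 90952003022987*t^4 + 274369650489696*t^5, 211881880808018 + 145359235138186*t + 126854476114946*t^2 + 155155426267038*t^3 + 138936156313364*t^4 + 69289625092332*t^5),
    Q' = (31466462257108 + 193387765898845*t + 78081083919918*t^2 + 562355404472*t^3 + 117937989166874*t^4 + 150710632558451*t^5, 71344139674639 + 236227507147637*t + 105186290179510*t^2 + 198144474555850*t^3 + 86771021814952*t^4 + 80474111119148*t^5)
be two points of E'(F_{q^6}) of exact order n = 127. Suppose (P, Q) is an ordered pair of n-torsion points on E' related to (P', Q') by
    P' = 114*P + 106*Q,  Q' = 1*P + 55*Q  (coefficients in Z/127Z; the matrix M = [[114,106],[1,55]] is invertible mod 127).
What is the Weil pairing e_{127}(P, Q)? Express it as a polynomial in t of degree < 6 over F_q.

Alternating bilinearity on E[127] (values in mu_{127} in F_{274611300688651^6}) gives e(P',Q') = e(P,Q)^det(M).
So e_{127}(P,Q) = e_{127}(P',Q')^{99}, since 68*99 = 1 mod 127.
7-bit Miller (1111111) on E'/F_{274611300688651} with a'=0, b'=173143112434577: accumulate tangent/chord ratios at Q'+S and P'+S'.
e_{127}(P',Q') = 144242459869624 + 7536655425631*t + 149248506496346*t^2 + 216911736771073*t^3 + 120636232306286*t^4 + 104775729154488*t^5.
Thus e_{127}(P,Q) = 120169677928291 + 262385389788052*t + 162076465890315*t^2 + 220471446179851*t^3 + 59060473216591*t^4 + 42177539198568*t^5.

120169677928291 + 262385389788052*t + 162076465890315*t^2 + 220471446179851*t^3 + 59060473216591*t^4 + 42177539198568*t^5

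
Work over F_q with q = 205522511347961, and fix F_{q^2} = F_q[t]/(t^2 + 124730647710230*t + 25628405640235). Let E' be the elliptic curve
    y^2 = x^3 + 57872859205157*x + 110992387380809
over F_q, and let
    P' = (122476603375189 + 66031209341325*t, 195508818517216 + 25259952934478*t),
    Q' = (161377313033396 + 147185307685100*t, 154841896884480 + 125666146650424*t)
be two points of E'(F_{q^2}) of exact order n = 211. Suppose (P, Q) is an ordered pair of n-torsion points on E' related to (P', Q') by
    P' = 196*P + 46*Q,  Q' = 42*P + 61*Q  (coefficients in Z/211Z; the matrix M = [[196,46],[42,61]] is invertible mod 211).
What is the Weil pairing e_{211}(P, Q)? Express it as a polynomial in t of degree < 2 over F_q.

80421323129944 + 72385114656589*t

Since e_{211}(P,P)=e_{211}(Q,Q)=1 and e_{211}(Q,P)=e_{211}(P,Q)^{-1}, expanding e_{211}(196*P + 46*Q,42*P + 61*Q) leaves e(P,Q)^det(M).
So e_{211}(P,Q) = e_{211}(P',Q')^{71}, since 107*71 = 1 mod 211.
Run Miller on y^2=x^3+57872859205157*x+110992387380809 over F_{205522511347961}: ladder 11010011 (8 bits); e = f_P(D_Q)/f_Q(D_P).
e_{211}(P',Q') = 160684826267651 + 129005625533371*t.
Thus e_{211}(P,Q) = 80421323129944 + 72385114656589*t.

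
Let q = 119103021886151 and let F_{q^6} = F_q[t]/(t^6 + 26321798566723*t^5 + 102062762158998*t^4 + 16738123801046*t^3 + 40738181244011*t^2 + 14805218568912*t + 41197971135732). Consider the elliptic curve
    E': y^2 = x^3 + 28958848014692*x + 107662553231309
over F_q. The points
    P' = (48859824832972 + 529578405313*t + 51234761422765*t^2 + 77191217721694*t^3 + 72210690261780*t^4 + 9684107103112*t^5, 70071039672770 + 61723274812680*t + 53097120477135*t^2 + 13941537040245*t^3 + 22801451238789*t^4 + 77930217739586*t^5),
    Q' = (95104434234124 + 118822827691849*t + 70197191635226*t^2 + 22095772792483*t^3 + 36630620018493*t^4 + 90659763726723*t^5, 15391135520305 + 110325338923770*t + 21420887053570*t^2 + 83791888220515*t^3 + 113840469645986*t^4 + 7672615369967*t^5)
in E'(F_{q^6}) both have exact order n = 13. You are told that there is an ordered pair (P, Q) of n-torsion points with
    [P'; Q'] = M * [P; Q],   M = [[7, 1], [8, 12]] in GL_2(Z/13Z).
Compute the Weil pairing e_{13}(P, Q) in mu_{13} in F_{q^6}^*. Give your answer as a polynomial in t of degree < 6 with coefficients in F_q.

Since e_{13}(P,P)=e_{13}(Q,Q)=1 and e_{13}(Q,P)=e_{13}(P,Q)^{-1}, expanding e_{13}(7*P + 1*Q,8*P + 12*Q) leaves e(P,Q)^det(M).
det M = 7*12 - 1*8 = 76 = 11 (mod 13); 11^{-1} = 6 (mod 13).
Miller loop for e_{13} over F_{119103021886151^6}: bits of 13 = 1101; 3 double steps + 2 add steps, l/v at each.
f_P(D_Q)/f_Q(D_P) = 83724734325677 + 48726507424301*t + 106662162451710*t^2 + 102304333827090*t^3 + 15149790593597*t^4 + 16644108583518*t^5.
(83724734325677 + 48726507424301*t + 106662162451710*t^2 + 102304333827090*t^3 + 15149790593597*t^4 + 16644108583518*t^5)^{6} mod (119103021886151,f) = 49892292968065 + 64449136128030*t + 33553067363946*t^2 + 5014857793860*t^3 + 105188748783890*t^4 + 2498680438318*t^5.

49892292968065 + 64449136128030*t + 33553067363946*t^2 + 5014857793860*t^3 + 105188748783890*t^4 + 2498680438318*t^5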